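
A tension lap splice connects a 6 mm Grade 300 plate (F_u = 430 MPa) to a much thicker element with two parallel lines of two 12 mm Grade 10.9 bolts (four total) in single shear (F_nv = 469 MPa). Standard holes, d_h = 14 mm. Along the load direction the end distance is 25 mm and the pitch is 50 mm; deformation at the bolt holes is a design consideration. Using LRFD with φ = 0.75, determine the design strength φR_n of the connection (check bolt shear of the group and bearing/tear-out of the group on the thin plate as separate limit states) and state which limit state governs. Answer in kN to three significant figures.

Bolt shear: A_b = π·12²/4 = 113.1 mm²; R_n = 469 × 113.1 × 4 × 1 / 1000 = 212.2 kN → 0.75 × 212.2 = 159 kN.
Bearing (1.2 l_c t F_u ≤ 2.4 d t F_u): upper limit = 2.4·12·6·430 / 1000 = 74.3 kN.
  Edge l_c = 25 − 14/2 = 18 → r_n = 55.73 kN; interior l_c = 50 − 14 = 36 → r_n = 74.3 kN.
  R_n,bearing = 2·55.73 + 2·74.3 = 260.1 kN → 0.75 × 260.1 = 195 kN.
Bolt shear governs: 159 kN.

159 kN (bolt shear governs)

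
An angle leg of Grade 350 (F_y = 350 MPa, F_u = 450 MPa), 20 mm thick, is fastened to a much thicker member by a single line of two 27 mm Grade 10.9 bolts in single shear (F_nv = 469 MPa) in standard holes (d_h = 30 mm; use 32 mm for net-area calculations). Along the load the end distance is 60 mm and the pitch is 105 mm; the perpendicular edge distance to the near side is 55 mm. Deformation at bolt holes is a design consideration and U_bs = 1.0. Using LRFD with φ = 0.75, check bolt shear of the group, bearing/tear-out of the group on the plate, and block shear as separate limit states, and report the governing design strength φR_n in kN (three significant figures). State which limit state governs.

Bolt shear: A_b = π·27²/4 = 572.6 mm²; R_n = 469 × 572.6 × 2 × 1 / 1000 = 537.1 kN → 0.75 × 537.1 = 403 kN.
Bearing: edge l_c = 45, r_n = 486 kN; interior l_c = 75, r_n = 583.2 kN; R_n = 486 + 1·583.2 = 1069 kN → 802 kN.
Block shear: A_gv = 3300, A_nv = 2340, A_nt = 780 mm²; R_n = min(0.6F_uA_nv, 0.6F_yA_gv) + U_bs·F_u·A_nt = 982.8 kN → 737 kN.
Bolt shear governs: 403 kN.

403 kN (bolt shear governs)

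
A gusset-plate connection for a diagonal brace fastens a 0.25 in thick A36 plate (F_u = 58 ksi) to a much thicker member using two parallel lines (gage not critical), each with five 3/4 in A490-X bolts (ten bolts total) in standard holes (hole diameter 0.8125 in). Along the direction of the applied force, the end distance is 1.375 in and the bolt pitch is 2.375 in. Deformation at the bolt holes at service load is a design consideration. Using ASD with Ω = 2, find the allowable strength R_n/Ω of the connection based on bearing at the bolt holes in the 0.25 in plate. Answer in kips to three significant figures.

Per bolt r_n = 1.2 l_c t F_u ≤ 2.4 d t F_u; upper limit = 2.4 × 0.75 × 0.25 × 58 = 26.1 kips.
Edge bolt: l_c = 1.375 − 0.8125/2 = 0.9688 in → 1.2 × 0.9688 × 0.25 × 58 = 16.86 → r_n = 16.86 kips.
Interior bolts: l_c = 2.375 − 0.8125 = 1.562 in → 1.2 × 1.562 × 0.25 × 58 = 27.19 → r_n = 26.1 kips.
R_n = 2 × 16.86 + 8 × 26.1 = 242.5 kips.
Allowable strength R_n/Ω = 242.5 / 2 = 121 kips.

121 kips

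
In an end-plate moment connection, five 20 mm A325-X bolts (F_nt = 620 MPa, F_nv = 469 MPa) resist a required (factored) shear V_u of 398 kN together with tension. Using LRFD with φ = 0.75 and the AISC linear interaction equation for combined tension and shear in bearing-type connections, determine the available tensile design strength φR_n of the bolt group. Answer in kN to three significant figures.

423 kN

A_b = π·20²/4 = 314.2 mm²; f_rv = 398 × 1000 / (5 × 314.2) = 253.4 MPa.
F'_nt = 1.3 F_nt − (F_nt / φF_nv) f_rv = 1.3·620 − (620/(0.75·469))·253.4 = 359.4 MPa, capped at F_nt → F'_nt = 359.4 MPa.
R_n = F'_nt · A_b · n = 359.4 × 314.2 × 5 / 1000 = 564.5 kN.
Design strength φR_n = 0.75 × 564.5 = 423 kN.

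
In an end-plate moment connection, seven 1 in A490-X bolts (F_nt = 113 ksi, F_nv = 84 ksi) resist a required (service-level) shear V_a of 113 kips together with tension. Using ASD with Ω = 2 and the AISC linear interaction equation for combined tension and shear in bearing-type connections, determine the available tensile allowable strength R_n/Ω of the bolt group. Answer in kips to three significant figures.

A_b = π·1²/4 = 0.7854 in²; f_rv = 113 / (7 × 0.7854) = 20.55 ksi.
F'_nt = 1.3 F_nt − (Ω F_nt / F_nv) f_rv = 1.3·113 − (2·113/84)·20.55 = 91.6 ksi, capped at F_nt → F'_nt = 91.6 ksi.
R_n = F'_nt · A_b · n = 91.6 × 0.7854 × 7 = 503.6 kips.
Allowable strength R_n/Ω = 503.6 / 2 = 252 kips.

252 kips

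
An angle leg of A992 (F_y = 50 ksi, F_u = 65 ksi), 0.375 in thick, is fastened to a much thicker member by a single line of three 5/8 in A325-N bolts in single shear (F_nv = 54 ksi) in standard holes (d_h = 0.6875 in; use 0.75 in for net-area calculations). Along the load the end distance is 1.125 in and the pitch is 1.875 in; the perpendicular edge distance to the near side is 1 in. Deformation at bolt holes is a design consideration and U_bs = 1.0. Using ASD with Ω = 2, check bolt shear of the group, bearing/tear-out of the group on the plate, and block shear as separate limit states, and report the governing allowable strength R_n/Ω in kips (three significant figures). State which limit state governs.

Bolt shear: A_b = π·0.625²/4 = 0.3068 in²; R_n = 54 × 0.3068 × 3 × 1 = 49.7 kips → 49.7 / 2 = 24.9 kips.
Bearing: edge l_c = 0.7812, r_n = 22.85 kips; interior l_c = 1.188, r_n = 34.73 kips; R_n = 22.85 + 2·34.73 = 92.32 kips → 46.2 kips.
Block shear: A_gv = 1.828, A_nv = 1.125, A_nt = 0.2344 in²; R_n = min(0.6F_uA_nv, 0.6F_yA_gv) + U_bs·F_u·A_nt = 59.11 kips → 29.6 kips.
Bolt shear governs: 24.9 kips.

24.9 kips (bolt shear governs)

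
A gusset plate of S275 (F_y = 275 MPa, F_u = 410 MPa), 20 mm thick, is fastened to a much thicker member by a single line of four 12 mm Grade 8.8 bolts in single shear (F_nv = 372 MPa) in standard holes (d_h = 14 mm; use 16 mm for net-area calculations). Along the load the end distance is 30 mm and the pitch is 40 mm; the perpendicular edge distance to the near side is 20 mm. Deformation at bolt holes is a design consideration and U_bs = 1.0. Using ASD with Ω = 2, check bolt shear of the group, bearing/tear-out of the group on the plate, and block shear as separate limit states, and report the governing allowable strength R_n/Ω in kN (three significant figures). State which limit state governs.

84.1 kN (bolt shear governs)

Bolt shear: A_b = π·12²/4 = 113.1 mm²; R_n = 372 × 113.1 × 4 × 1 / 1000 = 168.3 kN → 168.3 / 2 = 84.1 kN.
Bearing: edge l_c = 23, r_n = 226.3 kN; interior l_c = 26, r_n = 236.2 kN; R_n = 226.3 + 3·236.2 = 934.8 kN → 467 kN.
Block shear: A_gv = 3000, A_nv = 1880, A_nt = 240 mm²; R_n = min(0.6F_uA_nv, 0.6F_yA_gv) + U_bs·F_u·A_nt = 560.9 kN → 280 kN.
Bolt shear governs: 84.1 kN.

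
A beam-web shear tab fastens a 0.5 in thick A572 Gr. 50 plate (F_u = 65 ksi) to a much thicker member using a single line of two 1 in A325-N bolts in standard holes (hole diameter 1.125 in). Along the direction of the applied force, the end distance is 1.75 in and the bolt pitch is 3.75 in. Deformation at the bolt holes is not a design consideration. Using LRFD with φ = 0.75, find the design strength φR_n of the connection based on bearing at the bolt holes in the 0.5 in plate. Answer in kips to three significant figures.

117 kips

Per bolt r_n = 1.5 l_c t F_u ≤ 3.0 d t F_u; upper limit = 3.0 × 1 × 0.5 × 65 = 97.5 kips.
Edge bolt: l_c = 1.75 − 1.125/2 = 1.188 in → 1.5 × 1.188 × 0.5 × 65 = 57.89 → r_n = 57.89 kips.
Interior bolts: l_c = 3.75 − 1.125 = 2.625 in → 1.5 × 2.625 × 0.5 × 65 = 128 → r_n = 97.5 kips.
R_n = 1 × 57.89 + 1 × 97.5 = 155.4 kips.
Design strength φR_n = 0.75 × 155.4 = 117 kips.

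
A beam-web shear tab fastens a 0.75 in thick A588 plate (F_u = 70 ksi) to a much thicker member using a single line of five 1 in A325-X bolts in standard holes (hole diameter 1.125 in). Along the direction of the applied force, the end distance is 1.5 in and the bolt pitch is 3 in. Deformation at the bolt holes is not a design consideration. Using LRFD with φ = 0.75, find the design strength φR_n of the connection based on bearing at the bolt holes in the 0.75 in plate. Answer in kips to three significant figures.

498 kips

Per bolt r_n = 1.5 l_c t F_u ≤ 3.0 d t F_u; upper limit = 3.0 × 1 × 0.75 × 70 = 157.5 kips.
Edge bolt: l_c = 1.5 − 1.125/2 = 0.9375 in → 1.5 × 0.9375 × 0.75 × 70 = 73.83 → r_n = 73.83 kips.
Interior bolts: l_c = 3 − 1.125 = 1.875 in → 1.5 × 1.875 × 0.75 × 70 = 147.7 → r_n = 147.7 kips.
R_n = 1 × 73.83 + 4 × 147.7 = 664.5 kips.
Design strength φR_n = 0.75 × 664.5 = 498 kips.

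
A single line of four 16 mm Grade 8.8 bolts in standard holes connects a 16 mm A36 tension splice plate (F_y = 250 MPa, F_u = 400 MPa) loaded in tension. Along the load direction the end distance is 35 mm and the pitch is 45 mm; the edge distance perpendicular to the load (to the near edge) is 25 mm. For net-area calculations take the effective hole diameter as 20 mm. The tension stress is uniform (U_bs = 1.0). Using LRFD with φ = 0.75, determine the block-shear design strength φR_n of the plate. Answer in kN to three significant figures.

360 kN

Shear plane L_v = 35 + 3·45 = 170 mm; A_gv = 170 × 16 = 2720 mm².
A_nv = (170 − 3.5·20) × 16 = 1600 mm².
A_nt = (25 − 0.5·20) × 16 = 240 mm².
0.6 F_u A_nv = 384 kN; 0.6 F_y A_gv = 408 kN → shear rupture governs the shear term.
R_n = 384 + 1.0 × 400 × 240 / 1000 = 480 kN.
Design strength φR_n = 0.75 × 480 = 360 kN.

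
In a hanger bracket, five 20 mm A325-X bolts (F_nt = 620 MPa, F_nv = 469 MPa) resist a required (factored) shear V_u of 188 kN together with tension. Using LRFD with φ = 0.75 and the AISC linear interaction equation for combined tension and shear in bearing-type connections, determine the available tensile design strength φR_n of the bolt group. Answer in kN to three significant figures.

701 kN

A_b = π·20²/4 = 314.2 mm²; f_rv = 188 × 1000 / (5 × 314.2) = 119.7 MPa.
F'_nt = 1.3 F_nt − (F_nt / φF_nv) f_rv = 1.3·620 − (620/(0.75·469))·119.7 = 595 MPa, capped at F_nt → F'_nt = 595 MPa.
R_n = F'_nt · A_b · n = 595 × 314.2 × 5 / 1000 = 934.7 kN.
Design strength φR_n = 0.75 × 934.7 = 701 kN.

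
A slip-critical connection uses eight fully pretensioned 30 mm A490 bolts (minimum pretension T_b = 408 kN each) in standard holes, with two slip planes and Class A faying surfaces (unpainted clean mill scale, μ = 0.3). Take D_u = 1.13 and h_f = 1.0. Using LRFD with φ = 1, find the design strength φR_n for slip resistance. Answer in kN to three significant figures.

2210 kN

R_n = μ · D_u · h_f · T_b · n_s · n_b = 0.3 × 1.13 × 1.0 × 408 × 2 × 8 = 2213 kN.
Design strength φR_n = 1 × 2213 = 2210 kN.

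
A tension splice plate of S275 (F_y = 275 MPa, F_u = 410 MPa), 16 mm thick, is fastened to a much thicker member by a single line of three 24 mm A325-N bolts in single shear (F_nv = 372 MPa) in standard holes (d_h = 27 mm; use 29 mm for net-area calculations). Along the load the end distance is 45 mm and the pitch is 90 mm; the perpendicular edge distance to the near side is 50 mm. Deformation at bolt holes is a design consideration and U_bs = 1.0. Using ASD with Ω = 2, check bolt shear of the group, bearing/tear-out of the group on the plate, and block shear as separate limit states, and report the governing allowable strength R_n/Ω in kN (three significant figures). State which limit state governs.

252 kN (bolt shear governs)

Bolt shear: A_b = π·24²/4 = 452.4 mm²; R_n = 372 × 452.4 × 3 × 1 / 1000 = 504.9 kN → 504.9 / 2 = 252 kN.
Bearing: edge l_c = 31.5, r_n = 248 kN; interior l_c = 63, r_n = 377.9 kN; R_n = 248 + 2·377.9 = 1004 kN → 502 kN.
Block shear: A_gv = 3600, A_nv = 2440, A_nt = 568 mm²; R_n = min(0.6F_uA_nv, 0.6F_yA_gv) + U_bs·F_u·A_nt = 826.9 kN → 413 kN.
Bolt shear governs: 252 kN.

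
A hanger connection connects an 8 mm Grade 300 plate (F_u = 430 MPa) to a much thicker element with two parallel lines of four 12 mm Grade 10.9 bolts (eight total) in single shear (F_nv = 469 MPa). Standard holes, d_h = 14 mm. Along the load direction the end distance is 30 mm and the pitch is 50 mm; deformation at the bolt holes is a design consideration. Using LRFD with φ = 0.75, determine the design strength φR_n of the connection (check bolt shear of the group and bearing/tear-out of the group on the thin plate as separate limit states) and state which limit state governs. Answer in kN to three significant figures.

318 kN (bolt shear governs)

Bolt shear: A_b = π·12²/4 = 113.1 mm²; R_n = 469 × 113.1 × 8 × 1 / 1000 = 424.3 kN → 0.75 × 424.3 = 318 kN.
Bearing (1.2 l_c t F_u ≤ 2.4 d t F_u): upper limit = 2.4·12·8·430 / 1000 = 99.07 kN.
  Edge l_c = 30 − 14/2 = 23 → r_n = 94.94 kN; interior l_c = 50 − 14 = 36 → r_n = 99.07 kN.
  R_n,bearing = 2·94.94 + 6·99.07 = 784.3 kN → 0.75 × 784.3 = 588 kN.
Bolt shear governs: 318 kN.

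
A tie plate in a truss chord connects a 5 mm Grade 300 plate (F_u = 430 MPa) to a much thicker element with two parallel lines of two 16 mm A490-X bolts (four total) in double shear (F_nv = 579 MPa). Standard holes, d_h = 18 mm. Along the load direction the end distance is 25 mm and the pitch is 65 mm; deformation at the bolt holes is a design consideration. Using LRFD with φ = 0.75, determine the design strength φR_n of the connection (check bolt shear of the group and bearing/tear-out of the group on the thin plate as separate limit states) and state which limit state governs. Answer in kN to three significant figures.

Bolt shear: A_b = π·16²/4 = 201.1 mm²; R_n = 579 × 201.1 × 4 × 2 / 1000 = 931.3 kN → 0.75 × 931.3 = 698 kN.
Bearing (1.2 l_c t F_u ≤ 2.4 d t F_u): upper limit = 2.4·16·5·430 / 1000 = 82.56 kN.
  Edge l_c = 25 − 18/2 = 16 → r_n = 41.28 kN; interior l_c = 65 − 18 = 47 → r_n = 82.56 kN.
  R_n,bearing = 2·41.28 + 2·82.56 = 247.7 kN → 0.75 × 247.7 = 186 kN.
Bearing governs: 186 kN.

186 kN (bearing governs)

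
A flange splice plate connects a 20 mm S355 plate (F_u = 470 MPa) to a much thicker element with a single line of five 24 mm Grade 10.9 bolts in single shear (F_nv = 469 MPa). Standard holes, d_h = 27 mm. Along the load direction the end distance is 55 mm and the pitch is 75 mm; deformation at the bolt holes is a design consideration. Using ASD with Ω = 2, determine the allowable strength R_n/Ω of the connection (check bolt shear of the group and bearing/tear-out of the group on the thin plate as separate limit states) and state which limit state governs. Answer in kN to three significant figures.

530 kN (bolt shear governs)

Bolt shear: A_b = π·24²/4 = 452.4 mm²; R_n = 469 × 452.4 × 5 × 1 / 1000 = 1061 kN → 1061 / 2 = 530 kN.
Bearing (1.2 l_c t F_u ≤ 2.4 d t F_u): upper limit = 2.4·24·20·470 / 1000 = 541.4 kN.
  Edge l_c = 55 − 27/2 = 41.5 → r_n = 468.1 kN; interior l_c = 75 − 27 = 48 → r_n = 541.4 kN.
  R_n,bearing = 1·468.1 + 4·541.4 = 2634 kN → 2634 / 2 = 1320 kN.
Bolt shear governs: 530 kN.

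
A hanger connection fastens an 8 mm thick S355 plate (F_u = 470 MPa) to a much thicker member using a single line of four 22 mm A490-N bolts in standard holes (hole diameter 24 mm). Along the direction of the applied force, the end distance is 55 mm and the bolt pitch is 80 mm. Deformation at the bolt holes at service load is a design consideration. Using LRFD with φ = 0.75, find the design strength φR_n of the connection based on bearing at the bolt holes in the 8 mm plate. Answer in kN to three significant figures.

Per bolt r_n = 1.2 l_c t F_u ≤ 2.4 d t F_u; upper limit = 2.4 × 22 × 8 × 470 / 1000 = 198.5 kN.
Edge bolt: l_c = 55 − 24/2 = 43 mm → 1.2 × 43 × 8 × 470 / 1000 = 194 → r_n = 194 kN.
Interior bolts: l_c = 80 − 24 = 56 mm → 1.2 × 56 × 8 × 470 / 1000 = 252.7 → r_n = 198.5 kN.
R_n = 1 × 194 + 3 × 198.5 = 789.6 kN.
Design strength φR_n = 0.75 × 789.6 = 592 kN.

592 kN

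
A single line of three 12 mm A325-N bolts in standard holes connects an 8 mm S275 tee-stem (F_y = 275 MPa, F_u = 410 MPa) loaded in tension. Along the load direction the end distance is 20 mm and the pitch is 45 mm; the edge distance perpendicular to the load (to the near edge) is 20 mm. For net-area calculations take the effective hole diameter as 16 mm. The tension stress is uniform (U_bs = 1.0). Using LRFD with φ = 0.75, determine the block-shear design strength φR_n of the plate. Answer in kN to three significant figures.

133 kN

Shear plane L_v = 20 + 2·45 = 110 mm; A_gv = 110 × 8 = 880 mm².
A_nv = (110 − 2.5·16) × 8 = 560 mm².
A_nt = (20 − 0.5·16) × 8 = 96 mm².
0.6 F_u A_nv = 137.8 kN; 0.6 F_y A_gv = 145.2 kN → shear rupture governs the shear term.
R_n = 137.8 + 1.0 × 410 × 96 / 1000 = 177.1 kN.
Design strength φR_n = 0.75 × 177.1 = 133 kN.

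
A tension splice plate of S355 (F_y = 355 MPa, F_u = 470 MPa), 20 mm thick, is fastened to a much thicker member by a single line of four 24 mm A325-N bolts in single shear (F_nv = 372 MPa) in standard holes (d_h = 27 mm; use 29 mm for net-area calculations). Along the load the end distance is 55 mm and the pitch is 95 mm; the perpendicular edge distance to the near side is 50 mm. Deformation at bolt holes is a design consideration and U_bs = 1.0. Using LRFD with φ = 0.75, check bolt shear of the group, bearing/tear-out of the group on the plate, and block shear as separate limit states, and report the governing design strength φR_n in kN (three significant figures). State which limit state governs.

Bolt shear: A_b = π·24²/4 = 452.4 mm²; R_n = 372 × 452.4 × 4 × 1 / 1000 = 673.2 kN → 0.75 × 673.2 = 505 kN.
Bearing: edge l_c = 41.5, r_n = 468.1 kN; interior l_c = 68, r_n = 541.4 kN; R_n = 468.1 + 3·541.4 = 2092 kN → 1570 kN.
Block shear: A_gv = 6800, A_nv = 4770, A_nt = 710 mm²; R_n = min(0.6F_uA_nv, 0.6F_yA_gv) + U_bs·F_u·A_nt = 1679 kN → 1260 kN.
Bolt shear governs: 505 kN.

505 kN (bolt shear governs)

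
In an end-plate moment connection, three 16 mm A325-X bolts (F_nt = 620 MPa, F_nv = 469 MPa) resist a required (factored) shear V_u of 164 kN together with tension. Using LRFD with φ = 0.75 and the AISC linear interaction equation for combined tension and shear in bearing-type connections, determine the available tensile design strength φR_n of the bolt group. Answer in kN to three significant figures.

148 kN

A_b = π·16²/4 = 201.1 mm²; f_rv = 164 × 1000 / (3 × 201.1) = 271.9 MPa.
F'_nt = 1.3 F_nt − (F_nt / φF_nv) f_rv = 1.3·620 − (620/(0.75·469))·271.9 = 326.8 MPa, capped at F_nt → F'_nt = 326.8 MPa.
R_n = F'_nt · A_b · n = 326.8 × 201.1 × 3 / 1000 = 197.1 kN.
Design strength φR_n = 0.75 × 197.1 = 148 kN.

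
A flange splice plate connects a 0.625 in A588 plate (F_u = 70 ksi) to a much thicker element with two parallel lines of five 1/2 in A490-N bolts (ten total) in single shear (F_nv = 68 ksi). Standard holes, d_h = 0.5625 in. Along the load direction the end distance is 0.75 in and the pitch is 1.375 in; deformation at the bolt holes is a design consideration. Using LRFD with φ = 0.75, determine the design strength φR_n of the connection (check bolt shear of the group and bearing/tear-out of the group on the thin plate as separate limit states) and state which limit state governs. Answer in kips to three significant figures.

Bolt shear: A_b = π·0.5²/4 = 0.1963 in²; R_n = 68 × 0.1963 × 10 × 1 = 133.5 kips → 0.75 × 133.5 = 100 kips.
Bearing (1.2 l_c t F_u ≤ 2.4 d t F_u): upper limit = 2.4·0.5·0.625·70 = 52.5 kips.
  Edge l_c = 0.75 − 0.5625/2 = 0.4688 → r_n = 24.61 kips; interior l_c = 1.375 − 0.5625 = 0.8125 → r_n = 42.66 kips.
  R_n,bearing = 2·24.61 + 8·42.66 = 390.5 kips → 0.75 × 390.5 = 293 kips.
Bolt shear governs: 100 kips.

100 kips (bolt shear governs)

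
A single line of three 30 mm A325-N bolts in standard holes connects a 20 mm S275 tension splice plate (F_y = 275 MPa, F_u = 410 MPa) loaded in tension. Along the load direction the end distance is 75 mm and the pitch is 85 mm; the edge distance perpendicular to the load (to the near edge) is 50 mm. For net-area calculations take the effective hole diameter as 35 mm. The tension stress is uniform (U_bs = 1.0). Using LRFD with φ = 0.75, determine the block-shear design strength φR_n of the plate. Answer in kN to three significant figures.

781 kN

Shear plane L_v = 75 + 2·85 = 245 mm; A_gv = 245 × 20 = 4900 mm².
A_nv = (245 − 2.5·35) × 20 = 3150 mm².
A_nt = (50 − 0.5·35) × 20 = 650 mm².
0.6 F_u A_nv = 774.9 kN; 0.6 F_y A_gv = 808.5 kN → shear rupture governs the shear term.
R_n = 774.9 + 1.0 × 410 × 650 / 1000 = 1041 kN.
Design strength φR_n = 0.75 × 1041 = 781 kN.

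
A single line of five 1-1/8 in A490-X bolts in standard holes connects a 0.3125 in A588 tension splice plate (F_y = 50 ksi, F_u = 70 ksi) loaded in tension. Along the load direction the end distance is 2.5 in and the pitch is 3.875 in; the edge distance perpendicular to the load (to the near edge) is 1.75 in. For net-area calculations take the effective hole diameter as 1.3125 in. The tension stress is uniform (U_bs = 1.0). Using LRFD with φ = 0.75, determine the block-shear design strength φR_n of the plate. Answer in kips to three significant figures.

Shear plane L_v = 2.5 + 4·3.875 = 18 in; A_gv = 18 × 0.3125 = 5.625 in².
A_nv = (18 − 4.5·1.3125) × 0.3125 = 3.779 in².
A_nt = (1.75 − 0.5·1.3125) × 0.3125 = 0.3418 in².
0.6 F_u A_nv = 158.7 kips; 0.6 F_y A_gv = 168.8 kips → shear rupture governs the shear term.
R_n = 158.7 + 1.0 × 70 × 0.3418 = 182.7 kips.
Design strength φR_n = 0.75 × 182.7 = 137 kips.

137 kips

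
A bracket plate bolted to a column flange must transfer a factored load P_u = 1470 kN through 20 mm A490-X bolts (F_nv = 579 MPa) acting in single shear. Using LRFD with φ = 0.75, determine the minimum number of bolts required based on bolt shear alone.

11 bolts

A_b = π·20²/4 = 314.2 mm².
Per-bolt design strength φR_n = 0.75 × 579 × 314.2 × 1 / 1000 = 136.4 kN.
n ≥ 1470 / 136.4 = 10.78 → use 11 bolts.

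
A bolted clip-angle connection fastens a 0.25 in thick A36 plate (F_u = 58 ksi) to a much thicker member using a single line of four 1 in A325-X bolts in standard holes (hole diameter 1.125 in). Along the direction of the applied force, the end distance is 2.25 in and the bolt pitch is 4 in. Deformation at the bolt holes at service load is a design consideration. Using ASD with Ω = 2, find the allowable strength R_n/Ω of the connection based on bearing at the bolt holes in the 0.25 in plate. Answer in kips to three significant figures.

66.9 kips

Per bolt r_n = 1.2 l_c t F_u ≤ 2.4 d t F_u; upper limit = 2.4 × 1 × 0.25 × 58 = 34.8 kips.
Edge bolt: l_c = 2.25 − 1.125/2 = 1.688 in → 1.2 × 1.688 × 0.25 × 58 = 29.36 → r_n = 29.36 kips.
Interior bolts: l_c = 4 − 1.125 = 2.875 in → 1.2 × 2.875 × 0.25 × 58 = 50.02 → r_n = 34.8 kips.
R_n = 1 × 29.36 + 3 × 34.8 = 133.8 kips.
Allowable strength R_n/Ω = 133.8 / 2 = 66.9 kips.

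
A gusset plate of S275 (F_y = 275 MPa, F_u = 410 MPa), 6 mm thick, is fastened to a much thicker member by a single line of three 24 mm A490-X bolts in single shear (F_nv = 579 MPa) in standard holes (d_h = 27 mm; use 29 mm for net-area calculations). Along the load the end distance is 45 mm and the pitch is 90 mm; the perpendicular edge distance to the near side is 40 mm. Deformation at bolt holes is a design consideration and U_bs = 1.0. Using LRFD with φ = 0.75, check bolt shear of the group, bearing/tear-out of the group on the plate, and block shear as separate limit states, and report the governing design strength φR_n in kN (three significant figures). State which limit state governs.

214 kN (block shear governs)

Bolt shear: A_b = π·24²/4 = 452.4 mm²; R_n = 579 × 452.4 × 3 × 1 / 1000 = 785.8 kN → 0.75 × 785.8 = 589 kN.
Bearing: edge l_c = 31.5, r_n = 92.99 kN; interior l_c = 63, r_n = 141.7 kN; R_n = 92.99 + 2·141.7 = 376.4 kN → 282 kN.
Block shear: A_gv = 1350, A_nv = 915, A_nt = 153 mm²; R_n = min(0.6F_uA_nv, 0.6F_yA_gv) + U_bs·F_u·A_nt = 285.5 kN → 214 kN.
Block shear governs: 214 kN.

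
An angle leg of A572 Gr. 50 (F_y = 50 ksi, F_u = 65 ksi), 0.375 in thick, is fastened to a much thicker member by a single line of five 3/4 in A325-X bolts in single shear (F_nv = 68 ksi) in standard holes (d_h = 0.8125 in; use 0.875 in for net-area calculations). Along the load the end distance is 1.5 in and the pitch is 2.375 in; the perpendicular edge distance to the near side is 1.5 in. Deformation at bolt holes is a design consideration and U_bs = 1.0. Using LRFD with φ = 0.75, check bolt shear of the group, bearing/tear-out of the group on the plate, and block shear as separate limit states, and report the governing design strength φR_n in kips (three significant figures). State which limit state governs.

96.9 kips (block shear governs)

Bolt shear: A_b = π·0.75²/4 = 0.4418 in²; R_n = 68 × 0.4418 × 5 × 1 = 150.2 kips → 0.75 × 150.2 = 113 kips.
Bearing: edge l_c = 1.094, r_n = 31.99 kips; interior l_c = 1.562, r_n = 43.87 kips; R_n = 31.99 + 4·43.87 = 207.5 kips → 156 kips.
Block shear: A_gv = 4.125, A_nv = 2.648, A_nt = 0.3984 in²; R_n = min(0.6F_uA_nv, 0.6F_yA_gv) + U_bs·F_u·A_nt = 129.2 kips → 96.9 kips.
Block shear governs: 96.9 kips.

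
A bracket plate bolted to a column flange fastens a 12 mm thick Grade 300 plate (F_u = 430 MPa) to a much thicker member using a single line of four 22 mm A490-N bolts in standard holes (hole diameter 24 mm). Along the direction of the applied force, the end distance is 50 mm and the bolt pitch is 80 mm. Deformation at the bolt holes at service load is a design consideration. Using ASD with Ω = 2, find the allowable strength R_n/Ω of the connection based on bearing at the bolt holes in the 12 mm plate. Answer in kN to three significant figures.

Per bolt r_n = 1.2 l_c t F_u ≤ 2.4 d t F_u; upper limit = 2.4 × 22 × 12 × 430 / 1000 = 272.4 kN.
Edge bolt: l_c = 50 − 24/2 = 38 mm → 1.2 × 38 × 12 × 430 / 1000 = 235.3 → r_n = 235.3 kN.
Interior bolts: l_c = 80 − 24 = 56 mm → 1.2 × 56 × 12 × 430 / 1000 = 346.8 → r_n = 272.4 kN.
R_n = 1 × 235.3 + 3 × 272.4 = 1053 kN.
Allowable strength R_n/Ω = 1053 / 2 = 526 kN.

526 kN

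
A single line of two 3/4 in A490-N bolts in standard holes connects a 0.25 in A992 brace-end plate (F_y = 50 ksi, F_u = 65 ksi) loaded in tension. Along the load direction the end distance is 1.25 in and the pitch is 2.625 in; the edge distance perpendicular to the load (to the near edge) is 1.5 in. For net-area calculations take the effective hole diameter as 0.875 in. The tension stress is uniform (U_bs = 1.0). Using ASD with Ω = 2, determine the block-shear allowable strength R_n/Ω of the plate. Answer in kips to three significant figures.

21.1 kips

Shear plane L_v = 1.25 + 1·2.625 = 3.875 in; A_gv = 3.875 × 0.25 = 0.9688 in².
A_nv = (3.875 − 1.5·0.875) × 0.25 = 0.6406 in².
A_nt = (1.5 − 0.5·0.875) × 0.25 = 0.2656 in².
0.6 F_u A_nv = 24.98 kips; 0.6 F_y A_gv = 29.06 kips → shear rupture governs the shear term.
R_n = 24.98 + 1.0 × 65 × 0.2656 = 42.25 kips.
Allowable strength R_n/Ω = 42.25 / 2 = 21.1 kips.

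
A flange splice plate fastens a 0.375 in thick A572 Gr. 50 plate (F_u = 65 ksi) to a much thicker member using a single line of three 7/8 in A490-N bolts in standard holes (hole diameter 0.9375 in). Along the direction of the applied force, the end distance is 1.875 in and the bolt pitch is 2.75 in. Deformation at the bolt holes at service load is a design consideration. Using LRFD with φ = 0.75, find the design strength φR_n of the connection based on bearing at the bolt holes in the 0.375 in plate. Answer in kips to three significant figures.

108 kips

Per bolt r_n = 1.2 l_c t F_u ≤ 2.4 d t F_u; upper limit = 2.4 × 0.875 × 0.375 × 65 = 51.19 kips.
Edge bolt: l_c = 1.875 − 0.9375/2 = 1.406 in → 1.2 × 1.406 × 0.375 × 65 = 41.13 → r_n = 41.13 kips.
Interior bolts: l_c = 2.75 − 0.9375 = 1.812 in → 1.2 × 1.812 × 0.375 × 65 = 53.02 → r_n = 51.19 kips.
R_n = 1 × 41.13 + 2 × 51.19 = 143.5 kips.
Design strength φR_n = 0.75 × 143.5 = 108 kips.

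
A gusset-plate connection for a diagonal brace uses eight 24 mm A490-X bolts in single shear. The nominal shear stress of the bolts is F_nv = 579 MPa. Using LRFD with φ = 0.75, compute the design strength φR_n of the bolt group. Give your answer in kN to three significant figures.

A_b = π × 24² / 4 = 452.4 mm².
R_n = F_nv · A_b · n · n_s = 579 × 452.4 × 8 × 1 / 1000 = 2095 kN.
Design strength φR_n = 0.75 × 2095 = 1570 kN.

1570 kN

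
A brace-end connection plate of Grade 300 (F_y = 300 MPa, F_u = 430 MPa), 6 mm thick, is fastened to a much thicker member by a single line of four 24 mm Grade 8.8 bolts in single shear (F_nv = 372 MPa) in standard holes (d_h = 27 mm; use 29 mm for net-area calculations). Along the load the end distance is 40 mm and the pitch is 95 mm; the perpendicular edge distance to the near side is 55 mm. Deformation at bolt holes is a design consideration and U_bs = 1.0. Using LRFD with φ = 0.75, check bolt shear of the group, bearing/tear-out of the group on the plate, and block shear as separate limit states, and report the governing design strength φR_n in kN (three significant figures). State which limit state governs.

Bolt shear: A_b = π·24²/4 = 452.4 mm²; R_n = 372 × 452.4 × 4 × 1 / 1000 = 673.2 kN → 0.75 × 673.2 = 505 kN.
Bearing: edge l_c = 26.5, r_n = 82.04 kN; interior l_c = 68, r_n = 148.6 kN; R_n = 82.04 + 3·148.6 = 527.9 kN → 396 kN.
Block shear: A_gv = 1950, A_nv = 1341, A_nt = 243 mm²; R_n = min(0.6F_uA_nv, 0.6F_yA_gv) + U_bs·F_u·A_nt = 450.5 kN → 338 kN.
Block shear governs: 338 kN.

338 kN (block shear governs)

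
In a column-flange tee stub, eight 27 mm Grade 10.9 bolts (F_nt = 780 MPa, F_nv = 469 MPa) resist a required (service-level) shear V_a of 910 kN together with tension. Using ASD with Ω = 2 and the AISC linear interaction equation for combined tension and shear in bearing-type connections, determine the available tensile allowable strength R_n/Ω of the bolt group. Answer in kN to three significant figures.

809 kN

A_b = π·27²/4 = 572.6 mm²; f_rv = 910 × 1000 / (8 × 572.6) = 198.7 MPa.
F'_nt = 1.3 F_nt − (Ω F_nt / F_nv) f_rv = 1.3·780 − (2·780/469)·198.7 = 353.2 MPa, capped at F_nt → F'_nt = 353.2 MPa.
R_n = F'_nt · A_b · n = 353.2 × 572.6 × 8 / 1000 = 1618 kN.
Allowable strength R_n/Ω = 1618 / 2 = 809 kN.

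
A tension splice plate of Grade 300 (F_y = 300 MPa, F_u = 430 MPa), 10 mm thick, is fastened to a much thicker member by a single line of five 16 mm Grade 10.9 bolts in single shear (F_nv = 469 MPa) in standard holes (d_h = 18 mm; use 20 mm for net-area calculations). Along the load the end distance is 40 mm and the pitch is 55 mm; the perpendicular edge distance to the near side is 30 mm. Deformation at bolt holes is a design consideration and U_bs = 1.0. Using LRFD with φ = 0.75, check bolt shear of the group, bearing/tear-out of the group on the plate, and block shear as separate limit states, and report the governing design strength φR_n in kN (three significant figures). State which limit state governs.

Bolt shear: A_b = π·16²/4 = 201.1 mm²; R_n = 469 × 201.1 × 5 × 1 / 1000 = 471.5 kN → 0.75 × 471.5 = 354 kN.
Bearing: edge l_c = 31, r_n = 160 kN; interior l_c = 37, r_n = 165.1 kN; R_n = 160 + 4·165.1 = 820.4 kN → 615 kN.
Block shear: A_gv = 2600, A_nv = 1700, A_nt = 200 mm²; R_n = min(0.6F_uA_nv, 0.6F_yA_gv) + U_bs·F_u·A_nt = 524.6 kN → 393 kN.
Bolt shear governs: 354 kN.

354 kN (bolt shear governs)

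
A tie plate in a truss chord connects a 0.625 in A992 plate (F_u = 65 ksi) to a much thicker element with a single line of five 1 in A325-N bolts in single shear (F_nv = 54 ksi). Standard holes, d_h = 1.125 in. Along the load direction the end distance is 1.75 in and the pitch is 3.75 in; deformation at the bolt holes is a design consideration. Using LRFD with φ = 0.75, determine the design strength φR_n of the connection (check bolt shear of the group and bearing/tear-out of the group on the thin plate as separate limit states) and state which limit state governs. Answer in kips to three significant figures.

Bolt shear: A_b = π·1²/4 = 0.7854 in²; R_n = 54 × 0.7854 × 5 × 1 = 212.1 kips → 0.75 × 212.1 = 159 kips.
Bearing (1.2 l_c t F_u ≤ 2.4 d t F_u): upper limit = 2.4·1·0.625·65 = 97.5 kips.
  Edge l_c = 1.75 − 1.125/2 = 1.188 → r_n = 57.89 kips; interior l_c = 3.75 − 1.125 = 2.625 → r_n = 97.5 kips.
  R_n,bearing = 1·57.89 + 4·97.5 = 447.9 kips → 0.75 × 447.9 = 336 kips.
Bolt shear governs: 159 kips.

159 kips (bolt shear governs)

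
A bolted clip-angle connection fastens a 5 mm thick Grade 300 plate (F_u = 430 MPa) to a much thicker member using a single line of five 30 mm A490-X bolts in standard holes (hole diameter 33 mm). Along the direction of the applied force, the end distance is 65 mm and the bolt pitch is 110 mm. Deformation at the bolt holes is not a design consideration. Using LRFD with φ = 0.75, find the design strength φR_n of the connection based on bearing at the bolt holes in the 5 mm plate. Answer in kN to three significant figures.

698 kN

Per bolt r_n = 1.5 l_c t F_u ≤ 3.0 d t F_u; upper limit = 3.0 × 30 × 5 × 430 / 1000 = 193.5 kN.
Edge bolt: l_c = 65 − 33/2 = 48.5 mm → 1.5 × 48.5 × 5 × 430 / 1000 = 156.4 → r_n = 156.4 kN.
Interior bolts: l_c = 110 − 33 = 77 mm → 1.5 × 77 × 5 × 430 / 1000 = 248.3 → r_n = 193.5 kN.
R_n = 1 × 156.4 + 4 × 193.5 = 930.4 kN.
Design strength φR_n = 0.75 × 930.4 = 698 kN.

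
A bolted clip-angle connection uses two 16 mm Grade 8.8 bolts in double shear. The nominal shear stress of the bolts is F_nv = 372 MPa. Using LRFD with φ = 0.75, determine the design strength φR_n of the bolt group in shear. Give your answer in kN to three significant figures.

A_b = π × 16² / 4 = 201.1 mm².
R_n = F_nv · A_b · n · n_s = 372 × 201.1 × 2 × 2 / 1000 = 299.2 kN.
Design strength φR_n = 0.75 × 299.2 = 224 kN.

224 kN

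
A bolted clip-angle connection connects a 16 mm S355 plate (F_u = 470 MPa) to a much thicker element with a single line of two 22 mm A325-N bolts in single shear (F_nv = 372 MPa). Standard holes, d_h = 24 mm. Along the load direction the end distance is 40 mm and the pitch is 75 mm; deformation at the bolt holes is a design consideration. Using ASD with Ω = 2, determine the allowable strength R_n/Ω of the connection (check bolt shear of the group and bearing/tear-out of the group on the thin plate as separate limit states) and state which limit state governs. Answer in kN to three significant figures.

Bolt shear: A_b = π·22²/4 = 380.1 mm²; R_n = 372 × 380.1 × 2 × 1 / 1000 = 282.8 kN → 282.8 / 2 = 141 kN.
Bearing (1.2 l_c t F_u ≤ 2.4 d t F_u): upper limit = 2.4·22·16·470 / 1000 = 397.1 kN.
  Edge l_c = 40 − 24/2 = 28 → r_n = 252.7 kN; interior l_c = 75 − 24 = 51 → r_n = 397.1 kN.
  R_n,bearing = 1·252.7 + 1·397.1 = 649.7 kN → 649.7 / 2 = 325 kN.
Bolt shear governs: 141 kN.

141 kN (bolt shear governs)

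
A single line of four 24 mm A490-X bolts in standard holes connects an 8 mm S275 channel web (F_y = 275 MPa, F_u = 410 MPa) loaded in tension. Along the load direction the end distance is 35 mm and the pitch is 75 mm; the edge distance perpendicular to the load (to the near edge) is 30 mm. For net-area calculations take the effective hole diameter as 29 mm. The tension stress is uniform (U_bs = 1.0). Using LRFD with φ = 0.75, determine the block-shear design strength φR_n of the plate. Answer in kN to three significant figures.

Shear plane L_v = 35 + 3·75 = 260 mm; A_gv = 260 × 8 = 2080 mm².
A_nv = (260 − 3.5·29) × 8 = 1268 mm².
A_nt = (30 − 0.5·29) × 8 = 124 mm².
0.6 F_u A_nv = 311.9 kN; 0.6 F_y A_gv = 343.2 kN → shear rupture governs the shear term.
R_n = 311.9 + 1.0 × 410 × 124 / 1000 = 362.8 kN.
Design strength φR_n = 0.75 × 362.8 = 272 kN.

272 kN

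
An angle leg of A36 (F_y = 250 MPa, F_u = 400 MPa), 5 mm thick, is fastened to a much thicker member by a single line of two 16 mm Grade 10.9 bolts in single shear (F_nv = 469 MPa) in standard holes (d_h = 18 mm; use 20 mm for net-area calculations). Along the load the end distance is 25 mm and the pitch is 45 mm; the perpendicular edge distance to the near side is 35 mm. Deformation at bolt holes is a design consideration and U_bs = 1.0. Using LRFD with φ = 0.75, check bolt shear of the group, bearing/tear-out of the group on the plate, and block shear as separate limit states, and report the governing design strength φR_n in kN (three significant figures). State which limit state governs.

Bolt shear: A_b = π·16²/4 = 201.1 mm²; R_n = 469 × 201.1 × 2 × 1 / 1000 = 188.6 kN → 0.75 × 188.6 = 141 kN.
Bearing: edge l_c = 16, r_n = 38.4 kN; interior l_c = 27, r_n = 64.8 kN; R_n = 38.4 + 1·64.8 = 103.2 kN → 77.4 kN.
Block shear: A_gv = 350, A_nv = 200, A_nt = 125 mm²; R_n = min(0.6F_uA_nv, 0.6F_yA_gv) + U_bs·F_u·A_nt = 98 kN → 73.5 kN.
Block shear governs: 73.5 kN.

73.5 kN (block shear governs)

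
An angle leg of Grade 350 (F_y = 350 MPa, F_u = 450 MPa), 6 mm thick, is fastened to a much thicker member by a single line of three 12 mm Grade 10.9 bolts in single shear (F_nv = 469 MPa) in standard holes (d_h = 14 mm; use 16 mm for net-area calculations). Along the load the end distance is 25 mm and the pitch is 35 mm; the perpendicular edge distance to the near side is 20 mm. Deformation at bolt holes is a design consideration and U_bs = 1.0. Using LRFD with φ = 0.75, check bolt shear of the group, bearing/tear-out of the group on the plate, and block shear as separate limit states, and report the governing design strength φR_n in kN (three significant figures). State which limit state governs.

91.1 kN (block shear governs)

Bolt shear: A_b = π·12²/4 = 113.1 mm²; R_n = 469 × 113.1 × 3 × 1 / 1000 = 159.1 kN → 0.75 × 159.1 = 119 kN.
Bearing: edge l_c = 18, r_n = 58.32 kN; interior l_c = 21, r_n = 68.04 kN; R_n = 58.32 + 2·68.04 = 194.4 kN → 146 kN.
Block shear: A_gv = 570, A_nv = 330, A_nt = 72 mm²; R_n = min(0.6F_uA_nv, 0.6F_yA_gv) + U_bs·F_u·A_nt = 121.5 kN → 91.1 kN.
Block shear governs: 91.1 kN.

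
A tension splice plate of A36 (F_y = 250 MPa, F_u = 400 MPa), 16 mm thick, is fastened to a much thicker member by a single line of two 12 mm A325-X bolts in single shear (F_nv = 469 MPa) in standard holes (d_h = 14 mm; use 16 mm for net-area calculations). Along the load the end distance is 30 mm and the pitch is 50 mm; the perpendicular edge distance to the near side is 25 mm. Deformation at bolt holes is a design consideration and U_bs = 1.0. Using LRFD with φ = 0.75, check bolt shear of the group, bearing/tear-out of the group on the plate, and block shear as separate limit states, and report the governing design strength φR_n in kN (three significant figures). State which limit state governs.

79.6 kN (bolt shear governs)

Bolt shear: A_b = π·12²/4 = 113.1 mm²; R_n = 469 × 113.1 × 2 × 1 / 1000 = 106.1 kN → 0.75 × 106.1 = 79.6 kN.
Bearing: edge l_c = 23, r_n = 176.6 kN; interior l_c = 36, r_n = 184.3 kN; R_n = 176.6 + 1·184.3 = 361 kN → 271 kN.
Block shear: A_gv = 1280, A_nv = 896, A_nt = 272 mm²; R_n = min(0.6F_uA_nv, 0.6F_yA_gv) + U_bs·F_u·A_nt = 300.8 kN → 226 kN.
Bolt shear governs: 79.6 kN.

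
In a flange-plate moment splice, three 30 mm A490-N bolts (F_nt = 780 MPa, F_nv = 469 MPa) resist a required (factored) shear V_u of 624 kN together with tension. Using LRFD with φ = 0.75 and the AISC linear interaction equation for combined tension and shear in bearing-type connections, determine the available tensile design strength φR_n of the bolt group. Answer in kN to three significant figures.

A_b = π·30²/4 = 706.9 mm²; f_rv = 624 × 1000 / (3 × 706.9) = 294.3 MPa.
F'_nt = 1.3 F_nt − (F_nt / φF_nv) f_rv = 1.3·780 − (780/(0.75·469))·294.3 = 361.5 MPa, capped at F_nt → F'_nt = 361.5 MPa.
R_n = F'_nt · A_b · n = 361.5 × 706.9 × 3 / 1000 = 766.6 kN.
Design strength φR_n = 0.75 × 766.6 = 575 kN.

575 kN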